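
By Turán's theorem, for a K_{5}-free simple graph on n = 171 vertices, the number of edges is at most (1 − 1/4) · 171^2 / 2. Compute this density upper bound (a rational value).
Turán density bound = (3/4) · 171^2/2 = 87723/8 ≈ 10965.375

Turán's theorem: ex(n, K_{r+1}) is achieved by the complete r-partite Turán graph T(n, r) with parts as balanced as possible, and is at most (1 − 1/r) · n^2/2. For r = 4, n = 171: the density bound is (3/4) · 29241/2 = 87723/8 ≈ 10965.375. The integer-valued extremum is e(T(171, 4)) = 10965, which is strictly less than the density bound 87723/8 since 4 ∤ 171 (the parts of T(171, 4) cannot all be equal).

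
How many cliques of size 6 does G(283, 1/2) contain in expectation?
E[# K_6] = C(283, 6) · (1/2)^C(6, 2) = 676419934218 / 2^15 = 338209967109/16384 ≈ 20642698.187805

For each 6-subset S of vertices (there are C(283, 6) = 676419934218 such S), let X_S = 1 if S induces a K_6 (all C(6, 2) = 15 edges present). Then P(X_S = 1) = (1/2)^15 = 1/32768. By linearity of expectation, E[# K_6] = C(283, 6) · (1/2)^15 = 676419934218 / 32768 = 338209967109/16384 ≈ 20642698.187805.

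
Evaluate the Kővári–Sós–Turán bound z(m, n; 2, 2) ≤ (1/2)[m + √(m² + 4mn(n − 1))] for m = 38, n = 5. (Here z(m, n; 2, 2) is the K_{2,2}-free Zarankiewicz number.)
z(38, 5; 2, 2) ≤ (1/2)[38 + √(38² + 4·38·5·4)] = (1/2)[38 + √4484] = 52.4813

Kővári–Sós–Turán: let r_1, ..., r_38 be the row sums and z = Σ r_i the total number of 1s. Each pair of columns can share at most one row with both entries 1 (else a 2×2 all-ones block appears), so Σ_i C(r_i, 2) ≤ C(5, 2) = 10. By convexity Σ_i C(r_i, 2) ≥ 38·C(z/38, 2) = z(z − 38)/(2·38), giving z² − 38z − 38·5·4 ≤ 0 and hence z ≤ (1/2)[38 + √(1444 + 4·760)] = (1/2)[38 + √4484] ≈ (1/2)(38 + 66.9627) = 52.4813.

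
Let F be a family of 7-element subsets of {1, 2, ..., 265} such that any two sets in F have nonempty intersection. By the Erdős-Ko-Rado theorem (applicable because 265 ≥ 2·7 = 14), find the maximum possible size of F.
max |F| = C(264, 6) = 444060444828

Erdős-Ko-Rado (1961): when n ≥ 2k, max |F| = C(n−1, k−1). The bound is attained by the star {A : i ∈ A} for any fixed i ∈ [n]. Here C(265−1, 7−1) = C(264, 6) = 444060444828.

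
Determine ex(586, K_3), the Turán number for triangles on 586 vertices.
ex(586, K_3) = ⌊586^2/4⌋ = 85849

Mantel (1907): a triangle-free graph on n vertices has at most ⌊n^2/4⌋ edges, with equality for the complete bipartite graph K_{⌊n/2⌋, ⌈n/2⌉}. For n = 586: ⌊586^2/4⌋ = ⌊343396/4⌋ = 85849. The extremal graph is K_{293, 293}, which has 293·293 = 85849 edges.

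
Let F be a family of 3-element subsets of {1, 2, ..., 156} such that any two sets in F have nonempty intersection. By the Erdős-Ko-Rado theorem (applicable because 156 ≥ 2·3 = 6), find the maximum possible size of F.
max |F| = C(155, 2) = 11935

Erdős-Ko-Rado (1961): when n ≥ 2k, max |F| = C(n−1, k−1). The bound is attained by the star {A : i ∈ A} for any fixed i ∈ [n]. Here C(156−1, 3−1) = C(155, 2) = 11935.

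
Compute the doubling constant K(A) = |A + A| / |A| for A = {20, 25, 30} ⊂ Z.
K = |A + A| / |A| = 5/3

Enumerate A + A = {a + b : a, b ∈ A}. With |A| = 3, there are |A|^2 = 9 ordered sum pairs; collecting distinct values, A + A = {40, 45, 50, 55, 60}, so |A + A| = 5. Thus K = 5/3. Here |A + A| = 2|A| − 1 = 5, the minimum possible — so K = 5/3 is minimal, which holds iff A is an arithmetic progression.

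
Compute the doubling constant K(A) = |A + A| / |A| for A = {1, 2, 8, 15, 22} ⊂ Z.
K = |A + A| / |A| = 12/5

Enumerate A + A = {a + b : a, b ∈ A}. With |A| = 5, there are |A|^2 = 25 ordered sum pairs; collecting distinct values, A + A = {2, 3, 4, 9, 10, 16, 17, 23, 24, 30, 37, 44}, so |A + A| = 12. Thus K = 12/5. For comparison, the minimum possible |A + A| over all 5-element sets is 2·5 − 1 = 9 (so min K = 9/5), attained only by arithmetic progressions.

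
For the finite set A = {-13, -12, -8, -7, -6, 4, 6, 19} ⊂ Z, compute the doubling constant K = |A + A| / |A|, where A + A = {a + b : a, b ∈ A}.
K = |A + A| / |A| = 31/8

Enumerate A + A = {a + b : a, b ∈ A}. With |A| = 8, there are |A|^2 = 64 ordered sum pairs; collecting distinct values, A + A = {-26, -25, -24, -21, -20, -19, -18, -16, -15, -14, -13, -12, -9, -8, -7, -6, -4, -3, -2, -1, 0, 6, 7, 8, 10, 11, 12, 13, 23, 25, 38}, so |A + A| = 31. Thus K = 31/8. For comparison, the minimum possible |A + A| over all 8-element sets is 2·8 − 1 = 15 (so min K = 15/8), attained only by arithmetic progressions.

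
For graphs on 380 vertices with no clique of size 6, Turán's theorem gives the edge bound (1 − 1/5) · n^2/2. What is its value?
Turán density bound = (4/5) · 380^2/2 = 57760

Turán's theorem: ex(n, K_{r+1}) is achieved by the complete r-partite Turán graph T(n, r) with parts as balanced as possible, and is at most (1 − 1/r) · n^2/2. For r = 5, n = 380: the density bound is (4/5) · 144400/2 = 57760. Since 5 ∣ 380, the Turán graph T(380, 5) has parts of equal size 76, and its edge count e(T(380, 5)) = 57760 attains the density bound exactly.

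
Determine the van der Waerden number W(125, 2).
W(125, 2) = 125 + 1 = 126

A 2-term AP is any pair of integers, so a monochromatic 2-AP exists iff some colour is used at least twice. With 125 colours, the colouring i ↦ i on {1, ..., 125} uses each colour once, avoiding any monochromatic pair, so W(125, 2) > 125. For {1, ..., 126}, pigeonhole forces two integers of the same colour, which form a monochromatic 2-AP. Hence W(125, 2) = 126.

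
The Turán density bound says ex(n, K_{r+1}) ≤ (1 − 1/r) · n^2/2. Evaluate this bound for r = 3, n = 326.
Turán density bound = (2/3) · 326^2/2 = 106276/3 ≈ 35425.3333

Turán's theorem: ex(n, K_{r+1}) is achieved by the complete r-partite Turán graph T(n, r) with parts as balanced as possible, and is at most (1 − 1/r) · n^2/2. For r = 3, n = 326: the density bound is (2/3) · 106276/2 = 106276/3 ≈ 35425.3333. The integer-valued extremum is e(T(326, 3)) = 35425, which is strictly less than the density bound 106276/3 since 3 ∤ 326 (the parts of T(326, 3) cannot all be equal).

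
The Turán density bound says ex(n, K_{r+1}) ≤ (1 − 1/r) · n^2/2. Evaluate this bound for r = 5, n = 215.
Turán density bound = (4/5) · 215^2/2 = 18490

Turán's theorem: ex(n, K_{r+1}) is achieved by the complete r-partite Turán graph T(n, r) with parts as balanced as possible, and is at most (1 − 1/r) · n^2/2. For r = 5, n = 215: the density bound is (4/5) · 46225/2 = 18490. Since 5 ∣ 215, the Turán graph T(215, 5) has parts of equal size 43, and its edge count e(T(215, 5)) = 18490 attains the density bound exactly.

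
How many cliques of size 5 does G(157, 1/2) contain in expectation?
E[# K_5] = C(157, 5) · (1/2)^C(5, 2) = 745395651 / 2^10 ≈ 727925.440430

For each 5-subset S of vertices (there are C(157, 5) = 745395651 such S), let X_S = 1 if S induces a K_5 (all C(5, 2) = 10 edges present). Then P(X_S = 1) = (1/2)^10 = 1/1024. By linearity of expectation, E[# K_5] = C(157, 5) · (1/2)^10 = 745395651 / 1024 ≈ 727925.440430.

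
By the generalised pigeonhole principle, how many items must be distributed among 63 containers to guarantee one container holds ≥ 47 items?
n = (47 − 1)·63 + 1 = 2899

By the generalised pigeonhole principle, to guarantee some box contains ≥ r objects we need more than (r − 1) · k objects total. Threshold: n = (r − 1) · k + 1. With r = 47 and k = 63: n = 46 · 63 + 1 = 2898 + 1 = 2899. For n = 2898 = 46 · 63, we can put exactly 46 objects in every box, avoiding 47 in any single one — so 2899 is tight.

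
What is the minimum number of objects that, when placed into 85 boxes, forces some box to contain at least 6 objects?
n = (6 − 1)·85 + 1 = 426

By the generalised pigeonhole principle, to guarantee some box contains ≥ r objects we need more than (r − 1) · k objects total. Threshold: n = (r − 1) · k + 1. With r = 6 and k = 85: n = 5 · 85 + 1 = 425 + 1 = 426. For n = 425 = 5 · 85, we can put exactly 5 objects in every box, avoiding 6 in any single one — so 426 is tight.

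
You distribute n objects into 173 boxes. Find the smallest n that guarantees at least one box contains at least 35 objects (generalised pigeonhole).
n = (35 − 1)·173 + 1 = 5883

By the generalised pigeonhole principle, to guarantee some box contains ≥ r objects we need more than (r − 1) · k objects total. Threshold: n = (r − 1) · k + 1. With r = 35 and k = 173: n = 34 · 173 + 1 = 5882 + 1 = 5883. For n = 5882 = 34 · 173, we can put exactly 34 objects in every box, avoiding 35 in any single one — so 5883 is tight.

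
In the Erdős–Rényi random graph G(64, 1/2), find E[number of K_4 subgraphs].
E[# K_4] = C(64, 4) · (1/2)^C(4, 2) = 635376 / 2^6 = 39711/4 = 9927.75

For each 4-subset S of vertices (there are C(64, 4) = 635376 such S), let X_S = 1 if S induces a K_4 (all C(4, 2) = 6 edges present). Then P(X_S = 1) = (1/2)^6 = 1/64. By linearity of expectation, E[# K_4] = C(64, 4) · (1/2)^6 = 635376 / 64 = 39711/4 = 9927.75.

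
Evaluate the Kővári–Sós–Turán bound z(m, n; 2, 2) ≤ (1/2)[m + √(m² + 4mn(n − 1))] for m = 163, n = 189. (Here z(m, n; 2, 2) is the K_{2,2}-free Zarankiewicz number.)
z(163, 189; 2, 2) ≤ (1/2)[163 + √(163² + 4·163·189·188)] = (1/2)[163 + √23193433] = 2489.478

Kővári–Sós–Turán: let r_1, ..., r_163 be the row sums and z = Σ r_i the total number of 1s. Each pair of columns can share at most one row with both entries 1 (else a 2×2 all-ones block appears), so Σ_i C(r_i, 2) ≤ C(189, 2) = 17766. By convexity Σ_i C(r_i, 2) ≥ 163·C(z/163, 2) = z(z − 163)/(2·163), giving z² − 163z − 163·189·188 ≤ 0 and hence z ≤ (1/2)[163 + √(26569 + 4·5791716)] = (1/2)[163 + √23193433] ≈ (1/2)(163 + 4815.9561) = 2489.478.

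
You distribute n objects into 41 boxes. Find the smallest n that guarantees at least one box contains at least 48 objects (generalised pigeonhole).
n = (48 − 1)·41 + 1 = 1928

By the generalised pigeonhole principle, to guarantee some box contains ≥ r objects we need more than (r − 1) · k objects total. Threshold: n = (r − 1) · k + 1. With r = 48 and k = 41: n = 47 · 41 + 1 = 1927 + 1 = 1928. For n = 1927 = 47 · 41, we can put exactly 47 objects in every box, avoiding 48 in any single one — so 1928 is tight.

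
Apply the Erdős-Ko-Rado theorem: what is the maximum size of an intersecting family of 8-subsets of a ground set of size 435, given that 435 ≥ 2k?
max |F| = C(434, 7) = 548122491526896

The Erdős-Ko-Rado theorem states: for n ≥ 2k, an intersecting family of k-subsets of an n-element set has size at most C(n − 1, k − 1), with equality for 'star' families {A ⊆ [n] : |A| = k, i ∈ A} (fix an element i). For n = 435, k = 8: C(434, 7) = 548122491526896.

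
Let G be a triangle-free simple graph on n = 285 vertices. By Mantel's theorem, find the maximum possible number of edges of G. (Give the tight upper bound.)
ex(285, K_3) = ⌊285^2/4⌋ = 20306

Mantel (1907): a triangle-free graph on n vertices has at most ⌊n^2/4⌋ edges, with equality for the complete bipartite graph K_{⌊n/2⌋, ⌈n/2⌉}. For n = 285: ⌊285^2/4⌋ = ⌊81225/4⌋ = 20306. The extremal graph is K_{142, 143}, which has 142·143 = 20306 edges.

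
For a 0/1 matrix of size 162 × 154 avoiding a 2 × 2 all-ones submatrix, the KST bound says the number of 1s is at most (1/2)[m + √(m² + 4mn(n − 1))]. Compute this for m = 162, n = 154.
z(162, 154; 2, 2) ≤ (1/2)[162 + √(162² + 4·162·154·153)] = (1/2)[162 + √15294420] = 2036.4041

Kővári–Sós–Turán: let r_1, ..., r_162 be the row sums and z = Σ r_i the total number of 1s. Each pair of columns can share at most one row with both entries 1 (else a 2×2 all-ones block appears), so Σ_i C(r_i, 2) ≤ C(154, 2) = 11781. By convexity Σ_i C(r_i, 2) ≥ 162·C(z/162, 2) = z(z − 162)/(2·162), giving z² − 162z − 162·154·153 ≤ 0 and hence z ≤ (1/2)[162 + √(26244 + 4·3817044)] = (1/2)[162 + √15294420] ≈ (1/2)(162 + 3910.8081) = 2036.4041.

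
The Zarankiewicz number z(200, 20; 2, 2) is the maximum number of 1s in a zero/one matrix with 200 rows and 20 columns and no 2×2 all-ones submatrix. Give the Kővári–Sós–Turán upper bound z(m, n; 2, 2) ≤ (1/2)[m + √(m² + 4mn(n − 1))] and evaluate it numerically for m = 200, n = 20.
z(200, 20; 2, 2) ≤ (1/2)[200 + √(200² + 4·200·20·19)] = (1/2)[200 + √344000] = 393.2576

Kővári–Sós–Turán: let r_1, ..., r_200 be the row sums and z = Σ r_i the total number of 1s. Each pair of columns can share at most one row with both entries 1 (else a 2×2 all-ones block appears), so Σ_i C(r_i, 2) ≤ C(20, 2) = 190. By convexity Σ_i C(r_i, 2) ≥ 200·C(z/200, 2) = z(z − 200)/(2·200), giving z² − 200z − 200·20·19 ≤ 0 and hence z ≤ (1/2)[200 + √(40000 + 4·76000)] = (1/2)[200 + √344000] ≈ (1/2)(200 + 586.5151) = 393.2576.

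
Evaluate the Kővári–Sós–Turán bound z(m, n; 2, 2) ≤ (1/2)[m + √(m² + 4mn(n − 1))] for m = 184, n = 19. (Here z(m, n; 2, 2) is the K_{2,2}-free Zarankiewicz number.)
z(184, 19; 2, 2) ≤ (1/2)[184 + √(184² + 4·184·19·18)] = (1/2)[184 + √285568] = 359.1928

Kővári–Sós–Turán: let r_1, ..., r_184 be the row sums and z = Σ r_i the total number of 1s. Each pair of columns can share at most one row with both entries 1 (else a 2×2 all-ones block appears), so Σ_i C(r_i, 2) ≤ C(19, 2) = 171. By convexity Σ_i C(r_i, 2) ≥ 184·C(z/184, 2) = z(z − 184)/(2·184), giving z² − 184z − 184·19·18 ≤ 0 and hence z ≤ (1/2)[184 + √(33856 + 4·62928)] = (1/2)[184 + √285568] ≈ (1/2)(184 + 534.3856) = 359.1928.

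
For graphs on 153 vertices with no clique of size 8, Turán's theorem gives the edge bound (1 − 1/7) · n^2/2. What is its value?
Turán density bound = (6/7) · 153^2/2 = 70227/7 ≈ 10032.4286

Turán's theorem: ex(n, K_{r+1}) is achieved by the complete r-partite Turán graph T(n, r) with parts as balanced as possible, and is at most (1 − 1/r) · n^2/2. For r = 7, n = 153: the density bound is (6/7) · 23409/2 = 70227/7 ≈ 10032.4286. The integer-valued extremum is e(T(153, 7)) = 10032, which is strictly less than the density bound 70227/7 since 7 ∤ 153 (the parts of T(153, 7) cannot all be equal).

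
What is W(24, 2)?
W(24, 2) = 24 + 1 = 25

A 2-term AP is any pair of integers, so a monochromatic 2-AP exists iff some colour is used at least twice. With 24 colours, the colouring i ↦ i on {1, ..., 24} uses each colour once, avoiding any monochromatic pair, so W(24, 2) > 24. For {1, ..., 25}, pigeonhole forces two integers of the same colour, which form a monochromatic 2-AP. Hence W(24, 2) = 25.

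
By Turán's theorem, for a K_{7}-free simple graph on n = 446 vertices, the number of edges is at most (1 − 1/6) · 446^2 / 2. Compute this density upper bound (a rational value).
Turán density bound = (5/6) · 446^2/2 = 248645/3 ≈ 82881.6667

Turán's theorem: ex(n, K_{r+1}) is achieved by the complete r-partite Turán graph T(n, r) with parts as balanced as possible, and is at most (1 − 1/r) · n^2/2. For r = 6, n = 446: the density bound is (5/6) · 198916/2 = 248645/3 ≈ 82881.6667. The integer-valued extremum is e(T(446, 6)) = 82881, which is strictly less than the density bound 248645/3 since 6 ∤ 446 (the parts of T(446, 6) cannot all be equal).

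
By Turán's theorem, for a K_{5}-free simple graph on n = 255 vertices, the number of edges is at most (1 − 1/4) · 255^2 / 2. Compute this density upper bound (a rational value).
Turán density bound = (3/4) · 255^2/2 = 195075/8 ≈ 24384.375

Turán's theorem: ex(n, K_{r+1}) is achieved by the complete r-partite Turán graph T(n, r) with parts as balanced as possible, and is at most (1 − 1/r) · n^2/2. For r = 4, n = 255: the density bound is (3/4) · 65025/2 = 195075/8 ≈ 24384.375. The integer-valued extremum is e(T(255, 4)) = 24384, which is strictly less than the density bound 195075/8 since 4 ∤ 255 (the parts of T(255, 4) cannot all be equal).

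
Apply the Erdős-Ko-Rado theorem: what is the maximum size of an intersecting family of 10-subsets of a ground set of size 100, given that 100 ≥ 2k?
max |F| = C(99, 9) = 1731030945644

Erdős-Ko-Rado (1961): when n ≥ 2k, max |F| = C(n−1, k−1). The bound is attained by the star {A : i ∈ A} for any fixed i ∈ [n]. Here C(100−1, 10−1) = C(99, 9) = 1731030945644.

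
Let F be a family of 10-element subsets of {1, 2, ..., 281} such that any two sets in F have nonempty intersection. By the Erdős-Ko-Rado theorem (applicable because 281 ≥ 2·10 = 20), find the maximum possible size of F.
max |F| = C(280, 9) = 25600453370892400

The Erdős-Ko-Rado theorem states: for n ≥ 2k, an intersecting family of k-subsets of an n-element set has size at most C(n − 1, k − 1), with equality for 'star' families {A ⊆ [n] : |A| = k, i ∈ A} (fix an element i). For n = 281, k = 10: C(280, 9) = 25600453370892400.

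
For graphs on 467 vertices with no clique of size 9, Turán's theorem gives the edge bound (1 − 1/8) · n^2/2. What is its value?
Turán density bound = (7/8) · 467^2/2 = 1526623/16 ≈ 95413.9375

Turán's theorem: ex(n, K_{r+1}) is achieved by the complete r-partite Turán graph T(n, r) with parts as balanced as possible, and is at most (1 − 1/r) · n^2/2. For r = 8, n = 467: the density bound is (7/8) · 218089/2 = 1526623/16 ≈ 95413.9375. The integer-valued extremum is e(T(467, 8)) = 95413, which is strictly less than the density bound 1526623/16 since 8 ∤ 467 (the parts of T(467, 8) cannot all be equal).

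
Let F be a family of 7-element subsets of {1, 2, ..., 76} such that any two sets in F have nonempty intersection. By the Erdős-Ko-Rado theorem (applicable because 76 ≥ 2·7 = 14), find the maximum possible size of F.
max |F| = C(75, 6) = 201359550

The Erdős-Ko-Rado theorem states: for n ≥ 2k, an intersecting family of k-subsets of an n-element set has size at most C(n − 1, k − 1), with equality for 'star' families {A ⊆ [n] : |A| = k, i ∈ A} (fix an element i). For n = 76, k = 7: C(75, 6) = 201359550.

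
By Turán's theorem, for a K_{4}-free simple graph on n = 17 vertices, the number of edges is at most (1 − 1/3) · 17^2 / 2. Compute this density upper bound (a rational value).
Turán density bound = (2/3) · 17^2/2 = 289/3 ≈ 96.3333

Turán's theorem: ex(n, K_{r+1}) is achieved by the complete r-partite Turán graph T(n, r) with parts as balanced as possible, and is at most (1 − 1/r) · n^2/2. For r = 3, n = 17: the density bound is (2/3) · 289/2 = 289/3 ≈ 96.3333. The integer-valued extremum is e(T(17, 3)) = 96, which is strictly less than the density bound 289/3 since 3 ∤ 17 (the parts of T(17, 3) cannot all be equal).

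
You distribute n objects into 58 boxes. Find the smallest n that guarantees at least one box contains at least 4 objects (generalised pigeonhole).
n = (4 − 1)·58 + 1 = 175

By the generalised pigeonhole principle, to guarantee some box contains ≥ r objects we need more than (r − 1) · k objects total. Threshold: n = (r − 1) · k + 1. With r = 4 and k = 58: n = 3 · 58 + 1 = 174 + 1 = 175. For n = 174 = 3 · 58, we can put exactly 3 objects in every box, avoiding 4 in any single one — so 175 is tight.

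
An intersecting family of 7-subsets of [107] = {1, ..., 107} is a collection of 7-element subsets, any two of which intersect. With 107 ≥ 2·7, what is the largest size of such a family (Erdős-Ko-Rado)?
max |F| = C(106, 6) = 1705904746

The Erdős-Ko-Rado theorem states: for n ≥ 2k, an intersecting family of k-subsets of an n-element set has size at most C(n − 1, k − 1), with equality for 'star' families {A ⊆ [n] : |A| = k, i ∈ A} (fix an element i). For n = 107, k = 7: C(106, 6) = 1705904746.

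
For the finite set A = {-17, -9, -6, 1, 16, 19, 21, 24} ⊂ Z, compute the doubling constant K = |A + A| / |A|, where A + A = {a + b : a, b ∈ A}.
K = |A + A| / |A| = 31/8

Enumerate A + A = {a + b : a, b ∈ A}. With |A| = 8, there are |A|^2 = 64 ordered sum pairs; collecting distinct values, A + A = {-34, -26, -23, -18, -16, -15, -12, -8, -5, -1, 2, 4, 7, 10, 12, 13, 15, 17, 18, 20, 22, 25, 32, 35, 37, 38, 40, 42, 43, 45, 48}, so |A + A| = 31. Thus K = 31/8. For comparison, the minimum possible |A + A| over all 8-element sets is 2·8 − 1 = 15 (so min K = 15/8), attained only by arithmetic progressions.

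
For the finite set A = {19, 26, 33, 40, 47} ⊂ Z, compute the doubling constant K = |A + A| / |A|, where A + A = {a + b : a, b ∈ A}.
K = |A + A| / |A| = 9/5

Enumerate A + A = {a + b : a, b ∈ A}. With |A| = 5, there are |A|^2 = 25 ordered sum pairs; collecting distinct values, A + A = {38, 45, 52, 59, 66, 73, 80, 87, 94}, so |A + A| = 9. Thus K = 9/5. Here |A + A| = 2|A| − 1 = 9, the minimum possible — so K = 9/5 is minimal, which holds iff A is an arithmetic progression.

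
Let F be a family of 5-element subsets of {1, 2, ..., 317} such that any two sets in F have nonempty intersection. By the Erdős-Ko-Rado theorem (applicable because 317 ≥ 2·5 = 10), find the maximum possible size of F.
max |F| = C(316, 4) = 407624595

The Erdős-Ko-Rado theorem states: for n ≥ 2k, an intersecting family of k-subsets of an n-element set has size at most C(n − 1, k − 1), with equality for 'star' families {A ⊆ [n] : |A| = k, i ∈ A} (fix an element i). For n = 317, k = 5: C(316, 4) = 407624595.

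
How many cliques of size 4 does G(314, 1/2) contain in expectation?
E[# K_4] = C(314, 4) · (1/2)^C(4, 2) = 397354126 / 2^6 = 198677063/32 = 6208658.21875

For each 4-subset S of vertices (there are C(314, 4) = 397354126 such S), let X_S = 1 if S induces a K_4 (all C(4, 2) = 6 edges present). Then P(X_S = 1) = (1/2)^6 = 1/64. By linearity of expectation, E[# K_4] = C(314, 4) · (1/2)^6 = 397354126 / 64 = 198677063/32 = 6208658.21875.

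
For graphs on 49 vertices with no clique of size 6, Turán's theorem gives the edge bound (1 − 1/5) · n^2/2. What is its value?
Turán density bound = (4/5) · 49^2/2 = 4802/5 ≈ 960.4

Turán's theorem: ex(n, K_{r+1}) is achieved by the complete r-partite Turán graph T(n, r) with parts as balanced as possible, and is at most (1 − 1/r) · n^2/2. For r = 5, n = 49: the density bound is (4/5) · 2401/2 = 4802/5 ≈ 960.4. The integer-valued extremum is e(T(49, 5)) = 960, which is strictly less than the density bound 4802/5 since 5 ∤ 49 (the parts of T(49, 5) cannot all be equal).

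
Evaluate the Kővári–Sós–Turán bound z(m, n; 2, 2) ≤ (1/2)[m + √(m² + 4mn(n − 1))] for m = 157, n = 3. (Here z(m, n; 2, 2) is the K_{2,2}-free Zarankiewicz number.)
z(157, 3; 2, 2) ≤ (1/2)[157 + √(157² + 4·157·3·2)] = (1/2)[157 + √28417] = 162.7867

Kővári–Sós–Turán: let r_1, ..., r_157 be the row sums and z = Σ r_i the total number of 1s. Each pair of columns can share at most one row with both entries 1 (else a 2×2 all-ones block appears), so Σ_i C(r_i, 2) ≤ C(3, 2) = 3. By convexity Σ_i C(r_i, 2) ≥ 157·C(z/157, 2) = z(z − 157)/(2·157), giving z² − 157z − 157·3·2 ≤ 0 and hence z ≤ (1/2)[157 + √(24649 + 4·942)] = (1/2)[157 + √28417] ≈ (1/2)(157 + 168.5734) = 162.7867.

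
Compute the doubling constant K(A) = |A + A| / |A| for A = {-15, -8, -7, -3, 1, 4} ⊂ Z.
K = |A + A| / |A| = 18/6 = 3

Enumerate A + A = {a + b : a, b ∈ A}. With |A| = 6, there are |A|^2 = 36 ordered sum pairs; collecting distinct values, A + A = {-30, -23, -22, -18, -16, -15, -14, -11, -10, -7, -6, -4, -3, -2, 1, 2, 5, 8}, so |A + A| = 18. Thus K = 18/6 = 3. For comparison, the minimum possible |A + A| over all 6-element sets is 2·6 − 1 = 11 (so min K = 11/6), attained only by arithmetic progressions.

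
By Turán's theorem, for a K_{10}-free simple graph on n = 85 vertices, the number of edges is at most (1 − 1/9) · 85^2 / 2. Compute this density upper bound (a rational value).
Turán density bound = (8/9) · 85^2/2 = 28900/9 ≈ 3211.1111

Turán's theorem: ex(n, K_{r+1}) is achieved by the complete r-partite Turán graph T(n, r) with parts as balanced as possible, and is at most (1 − 1/r) · n^2/2. For r = 9, n = 85: the density bound is (8/9) · 7225/2 = 28900/9 ≈ 3211.1111. The integer-valued extremum is e(T(85, 9)) = 3210, which is strictly less than the density bound 28900/9 since 9 ∤ 85 (the parts of T(85, 9) cannot all be equal).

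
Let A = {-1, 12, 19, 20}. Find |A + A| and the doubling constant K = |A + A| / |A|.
K = |A + A| / |A| = 10/4 = 5/2

Enumerate A + A = {a + b : a, b ∈ A}. With |A| = 4, there are |A|^2 = 16 ordered sum pairs; collecting distinct values, A + A = {-2, 11, 18, 19, 24, 31, 32, 38, 39, 40}, so |A + A| = 10. Thus K = 10/4 = 5/2. For comparison, the minimum possible |A + A| over all 4-element sets is 2·4 − 1 = 7 (so min K = 7/4), attained only by arithmetic progressions.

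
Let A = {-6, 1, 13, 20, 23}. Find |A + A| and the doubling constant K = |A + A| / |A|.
K = |A + A| / |A| = 14/5

Enumerate A + A = {a + b : a, b ∈ A}. With |A| = 5, there are |A|^2 = 25 ordered sum pairs; collecting distinct values, A + A = {-12, -5, 2, 7, 14, 17, 21, 24, 26, 33, 36, 40, 43, 46}, so |A + A| = 14. Thus K = 14/5. For comparison, the minimum possible |A + A| over all 5-element sets is 2·5 − 1 = 9 (so min K = 9/5), attained only by arithmetic progressions.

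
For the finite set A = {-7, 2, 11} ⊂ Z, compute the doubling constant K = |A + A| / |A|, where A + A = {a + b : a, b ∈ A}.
K = |A + A| / |A| = 5/3

Enumerate A + A = {a + b : a, b ∈ A}. With |A| = 3, there are |A|^2 = 9 ordered sum pairs; collecting distinct values, A + A = {-14, -5, 4, 13, 22}, so |A + A| = 5. Thus K = 5/3. Here |A + A| = 2|A| − 1 = 5, the minimum possible — so K = 5/3 is minimal, which holds iff A is an arithmetic progression.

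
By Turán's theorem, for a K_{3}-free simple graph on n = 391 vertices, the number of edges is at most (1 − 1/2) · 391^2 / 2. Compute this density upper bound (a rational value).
Turán density bound = (1/2) · 391^2/2 = 152881/4 ≈ 38220.25

Turán's theorem: ex(n, K_{r+1}) is achieved by the complete r-partite Turán graph T(n, r) with parts as balanced as possible, and is at most (1 − 1/r) · n^2/2. For r = 2, n = 391: the density bound is (1/2) · 152881/2 = 152881/4 ≈ 38220.25. The integer-valued extremum is e(T(391, 2)) = 38220, which is strictly less than the density bound 152881/4 since 2 ∤ 391 (the parts of T(391, 2) cannot all be equal).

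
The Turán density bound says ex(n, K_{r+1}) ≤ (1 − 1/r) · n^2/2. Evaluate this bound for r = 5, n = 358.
Turán density bound = (4/5) · 358^2/2 = 256328/5 ≈ 51265.6

Turán's theorem: ex(n, K_{r+1}) is achieved by the complete r-partite Turán graph T(n, r) with parts as balanced as possible, and is at most (1 − 1/r) · n^2/2. For r = 5, n = 358: the density bound is (4/5) · 128164/2 = 256328/5 ≈ 51265.6. The integer-valued extremum is e(T(358, 5)) = 51265, which is strictly less than the density bound 256328/5 since 5 ∤ 358 (the parts of T(358, 5) cannot all be equal).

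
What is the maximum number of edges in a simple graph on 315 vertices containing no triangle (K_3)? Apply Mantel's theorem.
ex(315, K_3) = ⌊315^2/4⌋ = 24806

Mantel (1907): a triangle-free graph on n vertices has at most ⌊n^2/4⌋ edges, with equality for the complete bipartite graph K_{⌊n/2⌋, ⌈n/2⌉}. For n = 315: ⌊315^2/4⌋ = ⌊99225/4⌋ = 24806. The extremal graph is K_{157, 158}, which has 157·158 = 24806 edges.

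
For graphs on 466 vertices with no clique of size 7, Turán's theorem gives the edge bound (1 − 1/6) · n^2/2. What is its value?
Turán density bound = (5/6) · 466^2/2 = 271445/3 ≈ 90481.6667

Turán's theorem: ex(n, K_{r+1}) is achieved by the complete r-partite Turán graph T(n, r) with parts as balanced as possible, and is at most (1 − 1/r) · n^2/2. For r = 6, n = 466: the density bound is (5/6) · 217156/2 = 271445/3 ≈ 90481.6667. The integer-valued extremum is e(T(466, 6)) = 90481, which is strictly less than the density bound 271445/3 since 6 ∤ 466 (the parts of T(466, 6) cannot all be equal).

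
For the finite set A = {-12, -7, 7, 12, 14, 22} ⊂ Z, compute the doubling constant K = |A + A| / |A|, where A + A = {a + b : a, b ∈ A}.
K = |A + A| / |A| = 20/6 = 10/3

Enumerate A + A = {a + b : a, b ∈ A}. With |A| = 6, there are |A|^2 = 36 ordered sum pairs; collecting distinct values, A + A = {-24, -19, -14, -5, 0, 2, 5, 7, 10, 14, 15, 19, 21, 24, 26, 28, 29, 34, 36, 44}, so |A + A| = 20. Thus K = 20/6 = 10/3. For comparison, the minimum possible |A + A| over all 6-element sets is 2·6 − 1 = 11 (so min K = 11/6), attained only by arithmetic progressions.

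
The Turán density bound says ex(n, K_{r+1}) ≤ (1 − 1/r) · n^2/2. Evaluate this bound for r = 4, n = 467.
Turán density bound = (3/4) · 467^2/2 = 654267/8 ≈ 81783.375

Turán's theorem: ex(n, K_{r+1}) is achieved by the complete r-partite Turán graph T(n, r) with parts as balanced as possible, and is at most (1 − 1/r) · n^2/2. For r = 4, n = 467: the density bound is (3/4) · 218089/2 = 654267/8 ≈ 81783.375. The integer-valued extremum is e(T(467, 4)) = 81783, which is strictly less than the density bound 654267/8 since 4 ∤ 467 (the parts of T(467, 4) cannot all be equal).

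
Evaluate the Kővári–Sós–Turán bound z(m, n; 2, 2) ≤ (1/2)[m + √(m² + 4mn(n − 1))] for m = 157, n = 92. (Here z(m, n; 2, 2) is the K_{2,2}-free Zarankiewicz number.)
z(157, 92; 2, 2) ≤ (1/2)[157 + √(157² + 4·157·92·91)] = (1/2)[157 + √5282265] = 1227.6589

Kővári–Sós–Turán: let r_1, ..., r_157 be the row sums and z = Σ r_i the total number of 1s. Each pair of columns can share at most one row with both entries 1 (else a 2×2 all-ones block appears), so Σ_i C(r_i, 2) ≤ C(92, 2) = 4186. By convexity Σ_i C(r_i, 2) ≥ 157·C(z/157, 2) = z(z − 157)/(2·157), giving z² − 157z − 157·92·91 ≤ 0 and hence z ≤ (1/2)[157 + √(24649 + 4·1314404)] = (1/2)[157 + √5282265] ≈ (1/2)(157 + 2298.3179) = 1227.6589.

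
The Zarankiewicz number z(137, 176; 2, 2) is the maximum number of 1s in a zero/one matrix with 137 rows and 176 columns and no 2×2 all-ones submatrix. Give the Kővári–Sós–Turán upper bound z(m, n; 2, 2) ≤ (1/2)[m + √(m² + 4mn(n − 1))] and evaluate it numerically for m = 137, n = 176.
z(137, 176; 2, 2) ≤ (1/2)[137 + √(137² + 4·137·176·175)] = (1/2)[137 + √16897169] = 2123.8083

Kővári–Sós–Turán: let r_1, ..., r_137 be the row sums and z = Σ r_i the total number of 1s. Each pair of columns can share at most one row with both entries 1 (else a 2×2 all-ones block appears), so Σ_i C(r_i, 2) ≤ C(176, 2) = 15400. By convexity Σ_i C(r_i, 2) ≥ 137·C(z/137, 2) = z(z − 137)/(2·137), giving z² − 137z − 137·176·175 ≤ 0 and hence z ≤ (1/2)[137 + √(18769 + 4·4219600)] = (1/2)[137 + √16897169] ≈ (1/2)(137 + 4110.6166) = 2123.8083.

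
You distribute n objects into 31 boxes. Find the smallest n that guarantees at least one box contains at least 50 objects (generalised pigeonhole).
n = (50 − 1)·31 + 1 = 1520

By the generalised pigeonhole principle, to guarantee some box contains ≥ r objects we need more than (r − 1) · k objects total. Threshold: n = (r − 1) · k + 1. With r = 50 and k = 31: n = 49 · 31 + 1 = 1519 + 1 = 1520. For n = 1519 = 49 · 31, we can put exactly 49 objects in every box, avoiding 50 in any single one — so 1520 is tight.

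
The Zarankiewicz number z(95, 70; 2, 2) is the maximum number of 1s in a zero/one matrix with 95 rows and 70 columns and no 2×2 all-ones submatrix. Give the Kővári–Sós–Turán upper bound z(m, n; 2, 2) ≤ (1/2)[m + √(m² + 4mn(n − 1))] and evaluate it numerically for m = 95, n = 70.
z(95, 70; 2, 2) ≤ (1/2)[95 + √(95² + 4·95·70·69)] = (1/2)[95 + √1844425] = 726.548

Kővári–Sós–Turán: let r_1, ..., r_95 be the row sums and z = Σ r_i the total number of 1s. Each pair of columns can share at most one row with both entries 1 (else a 2×2 all-ones block appears), so Σ_i C(r_i, 2) ≤ C(70, 2) = 2415. By convexity Σ_i C(r_i, 2) ≥ 95·C(z/95, 2) = z(z − 95)/(2·95), giving z² − 95z − 95·70·69 ≤ 0 and hence z ≤ (1/2)[95 + √(9025 + 4·458850)] = (1/2)[95 + √1844425] ≈ (1/2)(95 + 1358.0961) = 726.548.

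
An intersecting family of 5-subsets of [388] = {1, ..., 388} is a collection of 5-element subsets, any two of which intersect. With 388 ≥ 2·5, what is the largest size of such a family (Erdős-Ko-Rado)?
max |F| = C(387, 4) = 920193120

Erdős-Ko-Rado (1961): when n ≥ 2k, max |F| = C(n−1, k−1). The bound is attained by the star {A : i ∈ A} for any fixed i ∈ [n]. Here C(388−1, 5−1) = C(387, 4) = 920193120.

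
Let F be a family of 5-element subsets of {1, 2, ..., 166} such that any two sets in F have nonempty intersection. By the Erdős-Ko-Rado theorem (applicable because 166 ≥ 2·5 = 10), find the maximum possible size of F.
max |F| = C(165, 4) = 29772765

Erdős-Ko-Rado (1961): when n ≥ 2k, max |F| = C(n−1, k−1). The bound is attained by the star {A : i ∈ A} for any fixed i ∈ [n]. Here C(166−1, 5−1) = C(165, 4) = 29772765.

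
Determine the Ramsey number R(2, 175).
R(2, 175) = 175

R(2, k) = k for all k ≥ 2: in a 2-colouring of K_k, either some edge is red (a red K_2) or all edges are blue (a blue K_k). And K_{174} coloured all-blue has no blue K_175, so R(2, 175) > 174. Hence R(2, 175) = 175.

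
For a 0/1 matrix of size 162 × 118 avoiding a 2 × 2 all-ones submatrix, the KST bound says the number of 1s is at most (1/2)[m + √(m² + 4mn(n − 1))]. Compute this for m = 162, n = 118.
z(162, 118; 2, 2) ≤ (1/2)[162 + √(162² + 4·162·118·117)] = (1/2)[162 + √8972532] = 1578.7093

Kővári–Sós–Turán: let r_1, ..., r_162 be the row sums and z = Σ r_i the total number of 1s. Each pair of columns can share at most one row with both entries 1 (else a 2×2 all-ones block appears), so Σ_i C(r_i, 2) ≤ C(118, 2) = 6903. By convexity Σ_i C(r_i, 2) ≥ 162·C(z/162, 2) = z(z − 162)/(2·162), giving z² − 162z − 162·118·117 ≤ 0 and hence z ≤ (1/2)[162 + √(26244 + 4·2236572)] = (1/2)[162 + √8972532] ≈ (1/2)(162 + 2995.4185) = 1578.7093.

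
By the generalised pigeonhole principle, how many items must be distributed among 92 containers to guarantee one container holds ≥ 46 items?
n = (46 − 1)·92 + 1 = 4141

By the generalised pigeonhole principle, to guarantee some box contains ≥ r objects we need more than (r − 1) · k objects total. Threshold: n = (r − 1) · k + 1. With r = 46 and k = 92: n = 45 · 92 + 1 = 4140 + 1 = 4141. For n = 4140 = 45 · 92, we can put exactly 45 objects in every box, avoiding 46 in any single one — so 4141 is tight.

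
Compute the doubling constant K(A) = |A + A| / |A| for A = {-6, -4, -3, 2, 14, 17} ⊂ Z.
K = |A + A| / |A| = 20/6 = 10/3

Enumerate A + A = {a + b : a, b ∈ A}. With |A| = 6, there are |A|^2 = 36 ordered sum pairs; collecting distinct values, A + A = {-12, -10, -9, -8, -7, -6, -4, -2, -1, 4, 8, 10, 11, 13, 14, 16, 19, 28, 31, 34}, so |A + A| = 20. Thus K = 20/6 = 10/3. For comparison, the minimum possible |A + A| over all 6-element sets is 2·6 − 1 = 11 (so min K = 11/6), attained only by arithmetic progressions.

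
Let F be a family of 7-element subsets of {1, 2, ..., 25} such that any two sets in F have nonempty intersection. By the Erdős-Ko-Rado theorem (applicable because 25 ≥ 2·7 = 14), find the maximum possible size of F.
max |F| = C(24, 6) = 134596

The Erdős-Ko-Rado theorem states: for n ≥ 2k, an intersecting family of k-subsets of an n-element set has size at most C(n − 1, k − 1), with equality for 'star' families {A ⊆ [n] : |A| = k, i ∈ A} (fix an element i). For n = 25, k = 7: C(24, 6) = 134596.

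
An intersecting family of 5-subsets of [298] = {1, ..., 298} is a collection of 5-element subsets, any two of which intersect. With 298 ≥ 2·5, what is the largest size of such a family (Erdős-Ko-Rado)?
max |F| = C(297, 4) = 317691990

The Erdős-Ko-Rado theorem states: for n ≥ 2k, an intersecting family of k-subsets of an n-element set has size at most C(n − 1, k − 1), with equality for 'star' families {A ⊆ [n] : |A| = k, i ∈ A} (fix an element i). For n = 298, k = 5: C(297, 4) = 317691990.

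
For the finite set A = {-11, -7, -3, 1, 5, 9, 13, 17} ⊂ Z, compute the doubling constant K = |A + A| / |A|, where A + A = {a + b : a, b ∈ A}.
K = |A + A| / |A| = 15/8

Enumerate A + A = {a + b : a, b ∈ A}. With |A| = 8, there are |A|^2 = 64 ordered sum pairs; collecting distinct values, A + A = {-22, -18, -14, -10, -6, -2, 2, 6, 10, 14, 18, 22, 26, 30, 34}, so |A + A| = 15. Thus K = 15/8. Here |A + A| = 2|A| − 1 = 15, the minimum possible — so K = 15/8 is minimal, which holds iff A is an arithmetic progression.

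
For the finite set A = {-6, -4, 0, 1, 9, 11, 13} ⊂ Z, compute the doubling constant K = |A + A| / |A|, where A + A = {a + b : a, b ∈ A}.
K = |A + A| / |A| = 24/7

Enumerate A + A = {a + b : a, b ∈ A}. With |A| = 7, there are |A|^2 = 49 ordered sum pairs; collecting distinct values, A + A = {-12, -10, -8, -6, -5, -4, -3, 0, 1, 2, 3, 5, 7, 9, 10, 11, 12, 13, 14, 18, 20, 22, 24, 26}, so |A + A| = 24. Thus K = 24/7. For comparison, the minimum possible |A + A| over all 7-element sets is 2·7 − 1 = 13 (so min K = 13/7), attained only by arithmetic progressions.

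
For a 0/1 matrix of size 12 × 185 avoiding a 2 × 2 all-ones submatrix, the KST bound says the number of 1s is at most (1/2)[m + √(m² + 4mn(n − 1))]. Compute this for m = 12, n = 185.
z(12, 185; 2, 2) ≤ (1/2)[12 + √(12² + 4·12·185·184)] = (1/2)[12 + √1634064] = 645.1526

Kővári–Sós–Turán: let r_1, ..., r_12 be the row sums and z = Σ r_i the total number of 1s. Each pair of columns can share at most one row with both entries 1 (else a 2×2 all-ones block appears), so Σ_i C(r_i, 2) ≤ C(185, 2) = 17020. By convexity Σ_i C(r_i, 2) ≥ 12·C(z/12, 2) = z(z − 12)/(2·12), giving z² − 12z − 12·185·184 ≤ 0 and hence z ≤ (1/2)[12 + √(144 + 4·408480)] = (1/2)[12 + √1634064] ≈ (1/2)(12 + 1278.3051) = 645.1526.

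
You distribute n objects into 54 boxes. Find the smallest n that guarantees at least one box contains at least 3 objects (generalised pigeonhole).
n = (3 − 1)·54 + 1 = 109

By the generalised pigeonhole principle, to guarantee some box contains ≥ r objects we need more than (r − 1) · k objects total. Threshold: n = (r − 1) · k + 1. With r = 3 and k = 54: n = 2 · 54 + 1 = 108 + 1 = 109. For n = 108 = 2 · 54, we can put exactly 2 objects in every box, avoiding 3 in any single one — so 109 is tight.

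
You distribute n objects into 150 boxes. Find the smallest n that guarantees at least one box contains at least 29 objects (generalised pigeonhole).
n = (29 − 1)·150 + 1 = 4201

By the generalised pigeonhole principle, to guarantee some box contains ≥ r objects we need more than (r − 1) · k objects total. Threshold: n = (r − 1) · k + 1. With r = 29 and k = 150: n = 28 · 150 + 1 = 4200 + 1 = 4201. For n = 4200 = 28 · 150, we can put exactly 28 objects in every box, avoiding 29 in any single one — so 4201 is tight.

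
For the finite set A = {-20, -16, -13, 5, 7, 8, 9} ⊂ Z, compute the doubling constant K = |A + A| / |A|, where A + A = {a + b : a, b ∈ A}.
K = |A + A| / |A| = 24/7

Enumerate A + A = {a + b : a, b ∈ A}. With |A| = 7, there are |A|^2 = 49 ordered sum pairs; collecting distinct values, A + A = {-40, -36, -33, -32, -29, -26, -15, -13, -12, -11, -9, -8, -7, -6, -5, -4, 10, 12, 13, 14, 15, 16, 17, 18}, so |A + A| = 24. Thus K = 24/7. For comparison, the minimum possible |A + A| over all 7-element sets is 2·7 − 1 = 13 (so min K = 13/7), attained only by arithmetic progressions.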